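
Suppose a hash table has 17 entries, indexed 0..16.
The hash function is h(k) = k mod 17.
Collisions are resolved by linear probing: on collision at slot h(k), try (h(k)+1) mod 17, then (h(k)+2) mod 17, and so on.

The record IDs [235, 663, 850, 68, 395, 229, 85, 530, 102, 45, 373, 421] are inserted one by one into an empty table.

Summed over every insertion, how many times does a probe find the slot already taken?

14

Insert 235: h=14, slot 14 empty -> index 14.
Insert 663: h=0, slot 0 empty -> index 0.
Insert 850: h=0, slot 0 occupied -> index 1.
Insert 68: h=0, slots 0,1 occupied -> index 2.
Insert 395: h=4, slot 4 empty -> index 4.
Insert 229: h=8, slot 8 empty -> index 8.
Insert 85: h=0, slots 0,1,2 occupied -> index 3.
Insert 530: h=3, slots 3,4 occupied -> index 5.
Insert 102: h=0, slots 0,1,2,3,4,5 occupied -> index 6.
Insert 45: h=11, slot 11 empty -> index 11.
Insert 373: h=16, slot 16 empty -> index 16.
Insert 421: h=13, slot 13 empty -> index 13.
Table: [663, 850, 68, 85, 395, 530, 102, _, 229, _, _, 45, _, 421, 235, _, 373]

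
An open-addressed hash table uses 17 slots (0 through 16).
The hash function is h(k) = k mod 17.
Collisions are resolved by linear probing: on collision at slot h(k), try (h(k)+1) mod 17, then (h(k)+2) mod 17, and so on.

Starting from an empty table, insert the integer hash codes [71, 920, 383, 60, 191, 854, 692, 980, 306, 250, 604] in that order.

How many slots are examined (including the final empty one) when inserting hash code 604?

6

71: h=3 -> slot 3
920: h=2 -> slot 2
383: h=9 -> slot 9
60: h=9, probe 9,10 -> slot 10
191: h=4 -> slot 4
854: h=4, probe 4,5 -> slot 5
692: h=12 -> slot 12
980: h=11 -> slot 11
306: h=0 -> slot 0
250: h=12, probe 12,13 -> slot 13
604: h=9, probe 9,10,11,12,13,14 -> slot 14
Table: [306, —, 920, 71, 191, 854, —, —, —, 383, 60, 980, 692, 250, 604, —, —]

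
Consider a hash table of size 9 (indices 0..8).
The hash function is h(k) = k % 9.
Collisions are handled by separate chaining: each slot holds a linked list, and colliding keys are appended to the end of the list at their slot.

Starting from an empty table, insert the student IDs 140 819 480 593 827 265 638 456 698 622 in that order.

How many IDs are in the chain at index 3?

Insert 140: h=5, bucket 5 empty -> new chain.
Insert 819: h=0, bucket 0 empty -> new chain.
Insert 480: h=3, bucket 3 empty -> new chain.
Insert 593: h=8, bucket 8 empty -> new chain.
Insert 827: h=8, bucket 8 nonempty -> append to chain.
Insert 265: h=4, bucket 4 empty -> new chain.
Insert 638: h=8, bucket 8 nonempty -> append to chain.
Insert 456: h=6, bucket 6 empty -> new chain.
Insert 698: h=5, bucket 5 nonempty -> append to chain.
Insert 622: h=1, bucket 1 empty -> new chain.
Final buckets:
0: 819
1: 622
2: —
3: 480
4: 265
5: 140 -> 698
6: 456
7: —
8: 593 -> 827 -> 638

1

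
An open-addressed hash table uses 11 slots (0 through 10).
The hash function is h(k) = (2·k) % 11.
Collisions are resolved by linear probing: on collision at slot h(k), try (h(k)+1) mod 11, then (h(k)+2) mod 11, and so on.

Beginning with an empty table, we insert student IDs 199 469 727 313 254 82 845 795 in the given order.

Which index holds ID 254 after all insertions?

5

199 hashes to 2; slot 2 is free => place at 2.
469 hashes to 3; slot 3 is free => place at 3.
727 hashes to 2; 2,3 taken => place at 4.
313 hashes to 10; slot 10 is free => place at 10.
254 hashes to 2; 2,3,4 taken => place at 5.
82 hashes to 10; 10 taken => place at 0.
845 hashes to 7; slot 7 is free => place at 7.
795 hashes to 6; slot 6 is free => place at 6.
Table: [82, ., 199, 469, 727, 254, 795, 845, ., ., 313]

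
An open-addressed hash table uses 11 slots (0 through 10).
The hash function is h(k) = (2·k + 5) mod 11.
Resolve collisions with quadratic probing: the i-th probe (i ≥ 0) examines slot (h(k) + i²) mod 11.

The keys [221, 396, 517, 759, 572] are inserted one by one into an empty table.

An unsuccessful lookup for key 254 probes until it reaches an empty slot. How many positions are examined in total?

221: h=7 → slot 7
396: h=5 → slot 5
517: h=5, probe 5,6 → slot 6
759: h=5, probe 5,6,9 → slot 9
572: h=5, probe 5,6,9,3 → slot 3
Table: [—, —, —, 572, —, 396, 517, 221, —, 759, —]
Lookup 254: h=7, probe 7,8 → slot 8 empty, not found.

2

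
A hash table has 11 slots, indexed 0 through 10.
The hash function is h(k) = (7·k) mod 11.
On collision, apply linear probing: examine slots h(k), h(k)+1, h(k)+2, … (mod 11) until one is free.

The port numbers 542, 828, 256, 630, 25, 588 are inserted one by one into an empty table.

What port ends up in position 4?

Insert 542: h=10, slot 10 empty → index 10.
Insert 828: h=10, slot 10 occupied → index 0.
Insert 256: h=10, slots 10,0 occupied → index 1.
Insert 630: h=10, slots 10,0,1 occupied → index 2.
Insert 25: h=10, slots 10,0,1,2 occupied → index 3.
Insert 588: h=2, slots 2,3 occupied → index 4.
Table: [828, 256, 630, 25, 588, ∅, ∅, ∅, ∅, ∅, 542]

588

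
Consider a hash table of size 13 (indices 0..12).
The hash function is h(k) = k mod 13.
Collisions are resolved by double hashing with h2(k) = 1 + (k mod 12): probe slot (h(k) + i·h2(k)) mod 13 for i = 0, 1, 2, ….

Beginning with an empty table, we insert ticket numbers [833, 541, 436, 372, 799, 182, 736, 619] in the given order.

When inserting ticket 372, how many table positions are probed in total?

2

833 hashes to 1; slot 1 is free → place at 1.
541 hashes to 8; slot 8 is free → place at 8.
436 hashes to 7; slot 7 is free → place at 7.
372 hashes to 8, h2=1; 8 taken → place at 9.
799 hashes to 6; slot 6 is free → place at 6.
182 hashes to 0; slot 0 is free → place at 0.
736 hashes to 8, h2=5; 8,0 taken → place at 5.
619 hashes to 8, h2=8; 8 taken → place at 3.
Table: [182, 833, -, 619, -, 736, 799, 436, 541, 372, -, -, -]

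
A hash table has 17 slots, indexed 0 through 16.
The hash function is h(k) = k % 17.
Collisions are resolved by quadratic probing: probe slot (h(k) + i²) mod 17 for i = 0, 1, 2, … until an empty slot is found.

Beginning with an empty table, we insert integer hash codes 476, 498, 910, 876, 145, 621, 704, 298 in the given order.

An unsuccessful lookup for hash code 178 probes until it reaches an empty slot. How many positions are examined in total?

476 hashes to 0; slot 0 is free → place at 0.
498 hashes to 5; slot 5 is free → place at 5.
910 hashes to 9; slot 9 is free → place at 9.
876 hashes to 9; 9 taken → place at 10.
145 hashes to 9; 9,10 taken → place at 13.
621 hashes to 9; 9,10,13 taken → place at 1.
704 hashes to 7; slot 7 is free → place at 7.
298 hashes to 9; 9,10,13,1 taken → place at 8.
Table: [476, 621, ∅, ∅, ∅, 498, ∅, 704, 298, 910, 876, ∅, ∅, 145, ∅, ∅, ∅]
Lookup 178: h=8, probe 8,9,12 → slot 12 empty, not found.

3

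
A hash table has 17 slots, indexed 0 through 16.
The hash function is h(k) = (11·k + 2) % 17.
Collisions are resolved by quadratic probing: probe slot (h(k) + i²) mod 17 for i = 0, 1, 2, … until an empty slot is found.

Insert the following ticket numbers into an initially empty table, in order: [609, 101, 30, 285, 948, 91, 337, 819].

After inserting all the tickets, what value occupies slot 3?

609

609: h=3 → slot 3
101: h=8 → slot 8
30: h=9 → slot 9
285: h=9, probe 9,10 → slot 10
948: h=9, probe 9,10,13 → slot 13
91: h=0 → slot 0
337: h=3, probe 3,4 → slot 4
819: h=1 → slot 1
Table: [91, 819, —, 609, 337, —, —, —, 101, 30, 285, —, —, 948, —, —, —]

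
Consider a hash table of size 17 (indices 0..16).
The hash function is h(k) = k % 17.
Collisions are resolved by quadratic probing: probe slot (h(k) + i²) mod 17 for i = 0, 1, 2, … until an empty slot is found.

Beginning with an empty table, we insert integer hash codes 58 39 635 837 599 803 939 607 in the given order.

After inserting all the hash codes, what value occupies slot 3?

58 hashes to 7; slot 7 is free -> place at 7.
39 hashes to 5; slot 5 is free -> place at 5.
635 hashes to 6; slot 6 is free -> place at 6.
837 hashes to 4; slot 4 is free -> place at 4.
599 hashes to 4; 4,5 taken -> place at 8.
803 hashes to 4; 4,5,8 taken -> place at 13.
939 hashes to 4; 4,5,8,13 taken -> place at 3.
607 hashes to 12; slot 12 is free -> place at 12.
Table: [—, —, —, 939, 837, 39, 635, 58, 599, —, —, —, 607, 803, —, —, —]

939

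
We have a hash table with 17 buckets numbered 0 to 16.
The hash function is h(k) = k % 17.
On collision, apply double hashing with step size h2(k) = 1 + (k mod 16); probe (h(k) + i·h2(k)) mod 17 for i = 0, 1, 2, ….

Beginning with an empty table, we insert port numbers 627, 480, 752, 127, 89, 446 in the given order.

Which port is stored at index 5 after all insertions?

752

627: h=15 → slot 15
480: h=4 → slot 4
752: h=4, h2=1, probe 4,5 → slot 5
127: h=8 → slot 8
89: h=4, h2=10, probe 4,14 → slot 14
446: h=4, h2=15, probe 4,2 → slot 2
Table: [∅, ∅, 446, ∅, 480, 752, ∅, ∅, 127, ∅, ∅, ∅, ∅, ∅, 89, 627, ∅]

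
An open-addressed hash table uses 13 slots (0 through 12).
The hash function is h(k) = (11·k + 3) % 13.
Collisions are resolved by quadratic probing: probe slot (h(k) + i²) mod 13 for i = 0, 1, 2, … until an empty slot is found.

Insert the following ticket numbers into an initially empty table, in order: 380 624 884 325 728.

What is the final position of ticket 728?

380 hashes to 10; slot 10 is free -> place at 10.
624 hashes to 3; slot 3 is free -> place at 3.
884 hashes to 3; 3 taken -> place at 4.
325 hashes to 3; 3,4 taken -> place at 7.
728 hashes to 3; 3,4,7 taken -> place at 12.
Table: [-, -, -, 624, 884, -, -, 325, -, -, 380, -, 728]

12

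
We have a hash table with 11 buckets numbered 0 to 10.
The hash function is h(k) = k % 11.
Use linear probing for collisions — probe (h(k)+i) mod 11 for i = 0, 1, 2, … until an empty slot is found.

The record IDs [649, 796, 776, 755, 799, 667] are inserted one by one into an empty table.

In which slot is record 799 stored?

649: h=0 -> slot 0
796: h=4 -> slot 4
776: h=6 -> slot 6
755: h=7 -> slot 7
799: h=7, probe 7,8 -> slot 8
667: h=7, probe 7,8,9 -> slot 9
Table: [649, ., ., ., 796, ., 776, 755, 799, 667, .]

8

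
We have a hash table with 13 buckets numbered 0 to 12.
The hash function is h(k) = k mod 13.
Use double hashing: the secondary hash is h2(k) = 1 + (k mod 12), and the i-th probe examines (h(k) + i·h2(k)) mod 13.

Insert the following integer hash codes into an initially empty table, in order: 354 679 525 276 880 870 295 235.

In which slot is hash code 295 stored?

354: h=3 → slot 3
679: h=3, h2=8, probe 3,11 → slot 11
525: h=5 → slot 5
276: h=3, h2=1, probe 3,4 → slot 4
880: h=9 → slot 9
870: h=12 → slot 12
295: h=9, h2=8, probe 9,4,12,7 → slot 7
235: h=1 → slot 1
Table: [∅, 235, ∅, 354, 276, 525, ∅, 295, ∅, 880, ∅, 679, 870]

7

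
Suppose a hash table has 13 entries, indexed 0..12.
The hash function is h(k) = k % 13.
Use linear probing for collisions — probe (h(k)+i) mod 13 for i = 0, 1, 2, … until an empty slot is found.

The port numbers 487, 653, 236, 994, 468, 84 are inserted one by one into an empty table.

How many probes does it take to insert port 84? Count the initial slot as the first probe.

3

487: h=6 -> slot 6
653: h=3 -> slot 3
236: h=2 -> slot 2
994: h=6, probe 6,7 -> slot 7
468: h=0 -> slot 0
84: h=6, probe 6,7,8 -> slot 8
Table: [468, _, 236, 653, _, _, 487, 994, 84, _, _, _, _]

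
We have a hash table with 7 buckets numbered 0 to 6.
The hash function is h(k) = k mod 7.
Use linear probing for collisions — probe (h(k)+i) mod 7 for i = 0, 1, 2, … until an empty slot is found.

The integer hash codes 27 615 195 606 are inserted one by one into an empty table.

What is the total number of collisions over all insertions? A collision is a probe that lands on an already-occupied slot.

27 hashes to 6; slot 6 is free → place at 6.
615 hashes to 6; 6 taken → place at 0.
195 hashes to 6; 6,0 taken → place at 1.
606 hashes to 4; slot 4 is free → place at 4.
Table: [615, 195, —, —, 606, —, 27]

3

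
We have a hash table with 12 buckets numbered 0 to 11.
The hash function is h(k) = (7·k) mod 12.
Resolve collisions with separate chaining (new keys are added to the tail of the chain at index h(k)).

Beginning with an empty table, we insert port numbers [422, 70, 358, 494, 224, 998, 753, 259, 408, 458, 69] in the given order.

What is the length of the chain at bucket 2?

4

422 -> bucket 2
70 -> bucket 10
358 -> bucket 10 (collision)
494 -> bucket 2 (collision)
224 -> bucket 8
998 -> bucket 2 (collision)
753 -> bucket 3
259 -> bucket 1
408 -> bucket 0
458 -> bucket 2 (collision)
69 -> bucket 3 (collision)
Final buckets:
0: 408
1: 259
2: 422 -> 494 -> 998 -> 458
3: 753 -> 69
4: —
5: —
6: —
7: —
8: 224
9: —
10: 70 -> 358
11: —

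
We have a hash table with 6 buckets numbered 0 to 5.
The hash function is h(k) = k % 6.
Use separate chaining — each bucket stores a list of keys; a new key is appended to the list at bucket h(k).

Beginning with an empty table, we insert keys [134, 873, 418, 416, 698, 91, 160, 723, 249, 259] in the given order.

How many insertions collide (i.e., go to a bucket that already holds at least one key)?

Insert 134: h=2, bucket 2 empty → new chain.
Insert 873: h=3, bucket 3 empty → new chain.
Insert 418: h=4, bucket 4 empty → new chain.
Insert 416: h=2, bucket 2 nonempty → append to chain.
Insert 698: h=2, bucket 2 nonempty → append to chain.
Insert 91: h=1, bucket 1 empty → new chain.
Insert 160: h=4, bucket 4 nonempty → append to chain.
Insert 723: h=3, bucket 3 nonempty → append to chain.
Insert 249: h=3, bucket 3 nonempty → append to chain.
Insert 259: h=1, bucket 1 nonempty → append to chain.
Final buckets:
0: —
1: 91 -> 259
2: 134 -> 416 -> 698
3: 873 -> 723 -> 249
4: 418 -> 160
5: —

6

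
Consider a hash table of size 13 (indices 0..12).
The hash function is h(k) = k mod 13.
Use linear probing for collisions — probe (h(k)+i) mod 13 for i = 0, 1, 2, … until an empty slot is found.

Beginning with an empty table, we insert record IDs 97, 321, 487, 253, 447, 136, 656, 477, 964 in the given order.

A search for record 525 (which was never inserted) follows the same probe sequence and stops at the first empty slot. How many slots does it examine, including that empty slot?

9

97: h=6 -> slot 6
321: h=9 -> slot 9
487: h=6, probe 6,7 -> slot 7
253: h=6, probe 6,7,8 -> slot 8
447: h=5 -> slot 5
136: h=6, probe 6,7,8,9,10 -> slot 10
656: h=6, probe 6,7,8,9,10,11 -> slot 11
477: h=9, probe 9,10,11,12 -> slot 12
964: h=2 -> slot 2
Table: [∅, ∅, 964, ∅, ∅, 447, 97, 487, 253, 321, 136, 656, 477]
Lookup 525: h=5, probe 5,6,7,8,9,10,11,12,0 → slot 0 empty, not found.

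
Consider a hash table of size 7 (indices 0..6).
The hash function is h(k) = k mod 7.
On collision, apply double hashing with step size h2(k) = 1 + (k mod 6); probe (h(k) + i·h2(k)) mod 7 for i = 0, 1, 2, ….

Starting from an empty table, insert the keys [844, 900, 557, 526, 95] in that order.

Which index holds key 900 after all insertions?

5

Insert 844: h=4, slot 4 empty => index 4.
Insert 900: h=4, h2=1, slot 4 occupied => index 5.
Insert 557: h=4, h2=6, slot 4 occupied => index 3.
Insert 526: h=1, slot 1 empty => index 1.
Insert 95: h=4, h2=6, slots 4,3 occupied => index 2.
Table: [_, 526, 95, 557, 844, 900, _]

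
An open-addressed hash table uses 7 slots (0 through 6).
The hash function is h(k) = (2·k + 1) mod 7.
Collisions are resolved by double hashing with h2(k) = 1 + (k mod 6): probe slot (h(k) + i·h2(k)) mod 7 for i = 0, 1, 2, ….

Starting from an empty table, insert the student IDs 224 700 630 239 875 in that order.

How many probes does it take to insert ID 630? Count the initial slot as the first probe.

2

Insert 224: h=1, slot 1 empty -> index 1.
Insert 700: h=1, h2=5, slot 1 occupied -> index 6.
Insert 630: h=1, h2=1, slot 1 occupied -> index 2.
Insert 239: h=3, slot 3 empty -> index 3.
Insert 875: h=1, h2=6, slot 1 occupied -> index 0.
Table: [875, 224, 630, 239, _, _, 700]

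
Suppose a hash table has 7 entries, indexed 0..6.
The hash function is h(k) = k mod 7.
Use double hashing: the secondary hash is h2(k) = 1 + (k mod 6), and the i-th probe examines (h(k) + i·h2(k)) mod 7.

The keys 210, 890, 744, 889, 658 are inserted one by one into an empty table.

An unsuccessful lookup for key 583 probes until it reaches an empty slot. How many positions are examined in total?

3

210: h=0 -> slot 0
890: h=1 -> slot 1
744: h=2 -> slot 2
889: h=0, h2=2, probe 0,2,4 -> slot 4
658: h=0, h2=5, probe 0,5 -> slot 5
Table: [210, 890, 744, ., 889, 658, .]
Lookup 583: h=2, h2=2, probe 2,4,6 → slot 6 empty, not found.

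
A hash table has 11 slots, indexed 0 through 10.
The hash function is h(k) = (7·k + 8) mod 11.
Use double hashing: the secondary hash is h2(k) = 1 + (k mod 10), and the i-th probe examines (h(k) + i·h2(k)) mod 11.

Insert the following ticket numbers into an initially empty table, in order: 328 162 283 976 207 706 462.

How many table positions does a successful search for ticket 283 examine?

2

328: h=5 -> slot 5
162: h=9 -> slot 9
283: h=9, h2=4, probe 9,2 -> slot 2
976: h=9, h2=7, probe 9,5,1 -> slot 1
207: h=5, h2=8, probe 5,2,10 -> slot 10
706: h=0 -> slot 0
462: h=8 -> slot 8
Table: [706, 976, 283, _, _, 328, _, _, 462, 162, 207]
Lookup 283: h=9, h2=4, probe 9,2 → found at 2.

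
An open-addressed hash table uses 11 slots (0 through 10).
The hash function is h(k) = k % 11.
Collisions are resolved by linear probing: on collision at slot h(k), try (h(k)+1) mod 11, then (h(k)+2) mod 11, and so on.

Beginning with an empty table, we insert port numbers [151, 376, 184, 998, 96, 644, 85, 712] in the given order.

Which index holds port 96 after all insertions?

0

Insert 151: h=8, slot 8 empty → index 8.
Insert 376: h=2, slot 2 empty → index 2.
Insert 184: h=8, slot 8 occupied → index 9.
Insert 998: h=8, slots 8,9 occupied → index 10.
Insert 96: h=8, slots 8,9,10 occupied → index 0.
Insert 644: h=6, slot 6 empty → index 6.
Insert 85: h=8, slots 8,9,10,0 occupied → index 1.
Insert 712: h=8, slots 8,9,10,0,1,2 occupied → index 3.
Table: [96, 85, 376, 712, _, _, 644, _, 151, 184, 998]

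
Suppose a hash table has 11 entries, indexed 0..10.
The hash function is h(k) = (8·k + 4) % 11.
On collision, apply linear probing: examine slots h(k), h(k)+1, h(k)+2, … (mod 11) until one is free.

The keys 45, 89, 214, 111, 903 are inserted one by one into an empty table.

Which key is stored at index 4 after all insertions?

Insert 45: h=1, slot 1 empty → index 1.
Insert 89: h=1, slot 1 occupied → index 2.
Insert 214: h=0, slot 0 empty → index 0.
Insert 111: h=1, slots 1,2 occupied → index 3.
Insert 903: h=1, slots 1,2,3 occupied → index 4.
Table: [214, 45, 89, 111, 903, ∅, ∅, ∅, ∅, ∅, ∅]

903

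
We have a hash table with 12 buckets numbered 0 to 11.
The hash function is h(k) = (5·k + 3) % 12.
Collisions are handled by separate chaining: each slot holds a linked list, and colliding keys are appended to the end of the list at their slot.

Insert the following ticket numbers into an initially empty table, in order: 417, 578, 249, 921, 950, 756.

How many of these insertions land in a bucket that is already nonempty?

3

417 -> bucket 0
578 -> bucket 1
249 -> bucket 0 (collision)
921 -> bucket 0 (collision)
950 -> bucket 1 (collision)
756 -> bucket 3
Final buckets:
0: 417 -> 249 -> 921
1: 578 -> 950
2: —
3: 756
4: —
5: —
6: —
7: —
8: —
9: —
10: —
11: —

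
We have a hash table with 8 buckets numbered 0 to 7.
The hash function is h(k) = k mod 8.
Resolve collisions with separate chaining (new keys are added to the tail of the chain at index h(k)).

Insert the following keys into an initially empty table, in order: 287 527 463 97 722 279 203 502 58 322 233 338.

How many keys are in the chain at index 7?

4

287 → bucket 7
527 → bucket 7 (collision)
463 → bucket 7 (collision)
97 → bucket 1
722 → bucket 2
279 → bucket 7 (collision)
203 → bucket 3
502 → bucket 6
58 → bucket 2 (collision)
322 → bucket 2 (collision)
233 → bucket 1 (collision)
338 → bucket 2 (collision)
Final buckets:
0: _
1: 97 -> 233
2: 722 -> 58 -> 322 -> 338
3: 203
4: _
5: _
6: 502
7: 287 -> 527 -> 463 -> 279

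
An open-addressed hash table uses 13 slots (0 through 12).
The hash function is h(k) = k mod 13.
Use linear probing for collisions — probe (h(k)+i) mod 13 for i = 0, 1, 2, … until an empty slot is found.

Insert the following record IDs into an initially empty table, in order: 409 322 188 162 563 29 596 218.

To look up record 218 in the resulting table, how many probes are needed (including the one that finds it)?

Insert 409: h=6, slot 6 empty => index 6.
Insert 322: h=10, slot 10 empty => index 10.
Insert 188: h=6, slot 6 occupied => index 7.
Insert 162: h=6, slots 6,7 occupied => index 8.
Insert 563: h=4, slot 4 empty => index 4.
Insert 29: h=3, slot 3 empty => index 3.
Insert 596: h=11, slot 11 empty => index 11.
Insert 218: h=10, slots 10,11 occupied => index 12.
Table: [—, —, —, 29, 563, —, 409, 188, 162, —, 322, 596, 218]
Lookup 218: h=10, probe 10,11,12 → found at 12.

3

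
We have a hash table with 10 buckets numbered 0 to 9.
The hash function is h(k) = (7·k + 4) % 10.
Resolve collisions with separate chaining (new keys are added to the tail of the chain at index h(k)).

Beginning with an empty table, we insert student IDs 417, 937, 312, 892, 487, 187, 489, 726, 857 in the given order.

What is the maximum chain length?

5

417 → bucket 3
937 → bucket 3 (collision)
312 → bucket 8
892 → bucket 8 (collision)
487 → bucket 3 (collision)
187 → bucket 3 (collision)
489 → bucket 7
726 → bucket 6
857 → bucket 3 (collision)
Final buckets:
0: —
1: —
2: —
3: 417 -> 937 -> 487 -> 187 -> 857
4: —
5: —
6: 726
7: 489
8: 312 -> 892
9: —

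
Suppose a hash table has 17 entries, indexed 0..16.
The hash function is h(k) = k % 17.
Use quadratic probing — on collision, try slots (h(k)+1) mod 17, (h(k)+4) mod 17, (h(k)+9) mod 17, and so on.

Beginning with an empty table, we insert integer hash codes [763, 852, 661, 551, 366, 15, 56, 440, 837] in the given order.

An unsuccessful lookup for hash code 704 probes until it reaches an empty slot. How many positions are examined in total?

2

763: h=15 → slot 15
852: h=2 → slot 2
661: h=15, probe 15,16 → slot 16
551: h=7 → slot 7
366: h=9 → slot 9
15: h=15, probe 15,16,2,7,14 → slot 14
56: h=5 → slot 5
440: h=15, probe 15,16,2,7,14,6 → slot 6
837: h=4 → slot 4
Table: [—, —, 852, —, 837, 56, 440, 551, —, 366, —, —, —, —, 15, 763, 661]
Lookup 704: h=7, probe 7,8 → slot 8 empty, not found.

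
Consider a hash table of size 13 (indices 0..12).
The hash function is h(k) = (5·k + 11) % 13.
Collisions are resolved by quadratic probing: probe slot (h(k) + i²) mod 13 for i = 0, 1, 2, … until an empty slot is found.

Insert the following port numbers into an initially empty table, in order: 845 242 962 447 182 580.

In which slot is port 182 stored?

Insert 845: h=11, slot 11 empty -> index 11.
Insert 242: h=12, slot 12 empty -> index 12.
Insert 962: h=11, slots 11,12 occupied -> index 2.
Insert 447: h=10, slot 10 empty -> index 10.
Insert 182: h=11, slots 11,12,2 occupied -> index 7.
Insert 580: h=12, slot 12 occupied -> index 0.
Table: [580, _, 962, _, _, _, _, 182, _, _, 447, 845, 242]

7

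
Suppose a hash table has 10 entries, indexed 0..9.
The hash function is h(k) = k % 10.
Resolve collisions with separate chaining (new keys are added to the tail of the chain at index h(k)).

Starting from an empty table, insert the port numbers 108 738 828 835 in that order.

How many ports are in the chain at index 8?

Insert 108: h=8, bucket 8 empty → new chain.
Insert 738: h=8, bucket 8 nonempty → append to chain.
Insert 828: h=8, bucket 8 nonempty → append to chain.
Insert 835: h=5, bucket 5 empty → new chain.
Final buckets:
0: .
1: .
2: .
3: .
4: .
5: 835
6: .
7: .
8: 108 -> 738 -> 828
9: .

3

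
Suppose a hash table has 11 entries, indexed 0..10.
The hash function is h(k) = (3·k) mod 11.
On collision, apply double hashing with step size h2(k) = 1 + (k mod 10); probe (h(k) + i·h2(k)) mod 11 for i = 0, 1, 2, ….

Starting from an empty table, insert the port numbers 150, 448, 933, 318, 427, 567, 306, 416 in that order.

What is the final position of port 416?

Insert 150: h=10, slot 10 empty → index 10.
Insert 448: h=2, slot 2 empty → index 2.
Insert 933: h=5, slot 5 empty → index 5.
Insert 318: h=8, slot 8 empty → index 8.
Insert 427: h=5, h2=8, slots 5,2,10 occupied → index 7.
Insert 567: h=7, h2=8, slot 7 occupied → index 4.
Insert 306: h=5, h2=7, slot 5 occupied → index 1.
Insert 416: h=5, h2=7, slots 5,1,8,4 occupied → index 0.
Table: [416, 306, 448, ∅, 567, 933, ∅, 427, 318, ∅, 150]

0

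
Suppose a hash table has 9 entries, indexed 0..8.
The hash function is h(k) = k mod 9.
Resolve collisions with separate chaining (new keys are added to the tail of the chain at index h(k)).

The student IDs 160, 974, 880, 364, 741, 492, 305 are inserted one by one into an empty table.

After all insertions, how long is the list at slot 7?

2

160 -> bucket 7
974 -> bucket 2
880 -> bucket 7 (collision)
364 -> bucket 4
741 -> bucket 3
492 -> bucket 6
305 -> bucket 8
Final buckets:
0: —
1: —
2: 974
3: 741
4: 364
5: —
6: 492
7: 160 -> 880
8: 305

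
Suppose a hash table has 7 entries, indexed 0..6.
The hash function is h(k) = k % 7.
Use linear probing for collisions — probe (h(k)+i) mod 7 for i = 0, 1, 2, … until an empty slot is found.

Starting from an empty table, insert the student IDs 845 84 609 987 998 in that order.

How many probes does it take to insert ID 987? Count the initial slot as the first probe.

3

845 hashes to 5; slot 5 is free => place at 5.
84 hashes to 0; slot 0 is free => place at 0.
609 hashes to 0; 0 taken => place at 1.
987 hashes to 0; 0,1 taken => place at 2.
998 hashes to 4; slot 4 is free => place at 4.
Table: [84, 609, 987, -, 998, 845, -]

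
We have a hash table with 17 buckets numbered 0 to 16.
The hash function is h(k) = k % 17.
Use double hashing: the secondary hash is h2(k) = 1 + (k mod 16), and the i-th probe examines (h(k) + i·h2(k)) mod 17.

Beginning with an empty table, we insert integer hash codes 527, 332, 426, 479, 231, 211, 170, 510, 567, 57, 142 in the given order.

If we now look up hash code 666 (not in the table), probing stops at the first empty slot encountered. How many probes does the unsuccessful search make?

Insert 527: h=0, slot 0 empty => index 0.
Insert 332: h=9, slot 9 empty => index 9.
Insert 426: h=1, slot 1 empty => index 1.
Insert 479: h=3, slot 3 empty => index 3.
Insert 231: h=10, slot 10 empty => index 10.
Insert 211: h=7, slot 7 empty => index 7.
Insert 170: h=0, h2=11, slot 0 occupied => index 11.
Insert 510: h=0, h2=15, slot 0 occupied => index 15.
Insert 567: h=6, slot 6 empty => index 6.
Insert 57: h=6, h2=10, slot 6 occupied => index 16.
Insert 142: h=6, h2=15, slot 6 occupied => index 4.
Table: [527, 426, ∅, 479, 142, ∅, 567, 211, ∅, 332, 231, 170, ∅, ∅, ∅, 510, 57]
Lookup 666: h=3, h2=11, probe 3,14 → slot 14 empty, not found.

2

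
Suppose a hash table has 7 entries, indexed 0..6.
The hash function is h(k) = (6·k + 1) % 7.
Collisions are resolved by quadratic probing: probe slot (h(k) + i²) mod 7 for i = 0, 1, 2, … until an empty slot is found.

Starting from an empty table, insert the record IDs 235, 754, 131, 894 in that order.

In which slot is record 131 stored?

235 hashes to 4; slot 4 is free -> place at 4.
754 hashes to 3; slot 3 is free -> place at 3.
131 hashes to 3; 3,4 taken -> place at 0.
894 hashes to 3; 3,4,0 taken -> place at 5.
Table: [131, ∅, ∅, 754, 235, 894, ∅]

0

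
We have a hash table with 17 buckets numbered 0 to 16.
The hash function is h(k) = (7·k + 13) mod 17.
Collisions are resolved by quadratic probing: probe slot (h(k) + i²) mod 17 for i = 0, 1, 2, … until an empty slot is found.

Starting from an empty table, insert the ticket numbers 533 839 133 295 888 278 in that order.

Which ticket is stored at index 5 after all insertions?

533: h=4 -> slot 4
839: h=4, probe 4,5 -> slot 5
133: h=9 -> slot 9
295: h=4, probe 4,5,8 -> slot 8
888: h=7 -> slot 7
278: h=4, probe 4,5,8,13 -> slot 13
Table: [∅, ∅, ∅, ∅, 533, 839, ∅, 888, 295, 133, ∅, ∅, ∅, 278, ∅, ∅, ∅]

839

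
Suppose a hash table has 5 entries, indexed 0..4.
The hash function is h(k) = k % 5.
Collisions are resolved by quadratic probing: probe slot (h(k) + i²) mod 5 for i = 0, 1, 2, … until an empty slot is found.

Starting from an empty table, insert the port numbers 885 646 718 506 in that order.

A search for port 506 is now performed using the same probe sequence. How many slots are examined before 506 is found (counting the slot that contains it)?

2

Insert 885: h=0, slot 0 empty => index 0.
Insert 646: h=1, slot 1 empty => index 1.
Insert 718: h=3, slot 3 empty => index 3.
Insert 506: h=1, slot 1 occupied => index 2.
Table: [885, 646, 506, 718, .]
Lookup 506: h=1, probe 1,2 → found at 2.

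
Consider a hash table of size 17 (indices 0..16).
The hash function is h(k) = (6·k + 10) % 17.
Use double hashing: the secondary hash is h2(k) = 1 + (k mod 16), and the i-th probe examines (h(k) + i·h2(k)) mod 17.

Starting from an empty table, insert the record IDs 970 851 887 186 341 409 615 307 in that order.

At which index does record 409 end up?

9

Insert 970: h=16, slot 16 empty -> index 16.
Insert 851: h=16, h2=4, slot 16 occupied -> index 3.
Insert 887: h=11, slot 11 empty -> index 11.
Insert 186: h=4, slot 4 empty -> index 4.
Insert 341: h=16, h2=6, slot 16 occupied -> index 5.
Insert 409: h=16, h2=10, slot 16 occupied -> index 9.
Insert 615: h=11, h2=8, slot 11 occupied -> index 2.
Insert 307: h=16, h2=4, slots 16,3 occupied -> index 7.
Table: [-, -, 615, 851, 186, 341, -, 307, -, 409, -, 887, -, -, -, -, 970]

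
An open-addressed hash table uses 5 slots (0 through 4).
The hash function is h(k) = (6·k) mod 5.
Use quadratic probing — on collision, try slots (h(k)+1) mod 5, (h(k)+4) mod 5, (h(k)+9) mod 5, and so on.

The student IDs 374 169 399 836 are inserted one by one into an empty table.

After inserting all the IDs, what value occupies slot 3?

Insert 374: h=4, slot 4 empty => index 4.
Insert 169: h=4, slot 4 occupied => index 0.
Insert 399: h=4, slots 4,0 occupied => index 3.
Insert 836: h=1, slot 1 empty => index 1.
Table: [169, 836, ., 399, 374]

399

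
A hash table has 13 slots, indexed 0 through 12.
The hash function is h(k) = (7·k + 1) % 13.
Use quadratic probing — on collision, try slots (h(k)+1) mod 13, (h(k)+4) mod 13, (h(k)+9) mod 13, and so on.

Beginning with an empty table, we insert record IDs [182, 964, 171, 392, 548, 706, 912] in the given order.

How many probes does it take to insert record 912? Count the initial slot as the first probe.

182: h=1 → slot 1
964: h=2 → slot 2
171: h=2, probe 2,3 → slot 3
392: h=2, probe 2,3,6 → slot 6
548: h=2, probe 2,3,6,11 → slot 11
706: h=3, probe 3,4 → slot 4
912: h=2, probe 2,3,6,11,5 → slot 5
Table: [∅, 182, 964, 171, 706, 912, 392, ∅, ∅, ∅, ∅, 548, ∅]

5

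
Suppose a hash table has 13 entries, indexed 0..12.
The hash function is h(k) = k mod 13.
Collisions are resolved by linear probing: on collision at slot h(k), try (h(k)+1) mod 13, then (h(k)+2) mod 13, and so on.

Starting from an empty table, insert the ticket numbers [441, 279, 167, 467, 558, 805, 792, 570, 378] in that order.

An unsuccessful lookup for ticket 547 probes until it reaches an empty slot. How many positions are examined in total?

7

441 hashes to 12; slot 12 is free -> place at 12.
279 hashes to 6; slot 6 is free -> place at 6.
167 hashes to 11; slot 11 is free -> place at 11.
467 hashes to 12; 12 taken -> place at 0.
558 hashes to 12; 12,0 taken -> place at 1.
805 hashes to 12; 12,0,1 taken -> place at 2.
792 hashes to 12; 12,0,1,2 taken -> place at 3.
570 hashes to 11; 11,12,0,1,2,3 taken -> place at 4.
378 hashes to 1; 1,2,3,4 taken -> place at 5.
Table: [467, 558, 805, 792, 570, 378, 279, ∅, ∅, ∅, ∅, 167, 441]
Lookup 547: h=1, probe 1,2,3,4,5,6,7 → slot 7 empty, not found.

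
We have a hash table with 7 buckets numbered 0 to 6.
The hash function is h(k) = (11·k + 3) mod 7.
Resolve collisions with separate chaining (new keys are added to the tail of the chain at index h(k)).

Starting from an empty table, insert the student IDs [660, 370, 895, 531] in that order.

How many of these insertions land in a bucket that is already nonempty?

2

660 -> bucket 4
370 -> bucket 6
895 -> bucket 6 (collision)
531 -> bucket 6 (collision)
Final buckets:
0: -
1: -
2: -
3: -
4: 660
5: -
6: 370 -> 895 -> 531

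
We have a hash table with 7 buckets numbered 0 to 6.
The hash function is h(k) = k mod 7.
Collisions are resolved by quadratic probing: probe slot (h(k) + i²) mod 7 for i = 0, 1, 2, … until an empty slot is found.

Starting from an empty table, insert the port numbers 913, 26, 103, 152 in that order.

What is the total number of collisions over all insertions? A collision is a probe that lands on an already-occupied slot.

3

913: h=3 => slot 3
26: h=5 => slot 5
103: h=5, probe 5,6 => slot 6
152: h=5, probe 5,6,2 => slot 2
Table: [., ., 152, 913, ., 26, 103]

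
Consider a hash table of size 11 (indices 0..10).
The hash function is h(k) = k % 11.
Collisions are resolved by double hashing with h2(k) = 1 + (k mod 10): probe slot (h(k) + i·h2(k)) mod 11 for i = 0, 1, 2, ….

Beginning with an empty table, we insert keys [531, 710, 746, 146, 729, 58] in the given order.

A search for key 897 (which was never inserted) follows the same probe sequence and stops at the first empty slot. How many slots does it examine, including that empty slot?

3

Insert 531: h=3, slot 3 empty → index 3.
Insert 710: h=6, slot 6 empty → index 6.
Insert 746: h=9, slot 9 empty → index 9.
Insert 146: h=3, h2=7, slot 3 occupied → index 10.
Insert 729: h=3, h2=10, slot 3 occupied → index 2.
Insert 58: h=3, h2=9, slot 3 occupied → index 1.
Table: [∅, 58, 729, 531, ∅, ∅, 710, ∅, ∅, 746, 146]
Lookup 897: h=6, h2=8, probe 6,3,0 → slot 0 empty, not found.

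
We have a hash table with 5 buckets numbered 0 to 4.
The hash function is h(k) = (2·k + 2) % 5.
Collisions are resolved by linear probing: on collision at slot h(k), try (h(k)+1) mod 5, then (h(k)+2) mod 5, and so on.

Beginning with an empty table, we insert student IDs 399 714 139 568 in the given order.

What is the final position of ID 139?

2

Insert 399: h=0, slot 0 empty → index 0.
Insert 714: h=0, slot 0 occupied → index 1.
Insert 139: h=0, slots 0,1 occupied → index 2.
Insert 568: h=3, slot 3 empty → index 3.
Table: [399, 714, 139, 568, ∅]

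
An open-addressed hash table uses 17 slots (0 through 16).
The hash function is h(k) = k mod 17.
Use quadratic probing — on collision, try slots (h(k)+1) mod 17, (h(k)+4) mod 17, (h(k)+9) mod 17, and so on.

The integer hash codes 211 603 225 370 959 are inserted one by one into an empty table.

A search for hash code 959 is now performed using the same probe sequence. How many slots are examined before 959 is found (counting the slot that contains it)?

211: h=7 => slot 7
603: h=8 => slot 8
225: h=4 => slot 4
370: h=13 => slot 13
959: h=7, probe 7,8,11 => slot 11
Table: [_, _, _, _, 225, _, _, 211, 603, _, _, 959, _, 370, _, _, _]
Lookup 959: h=7, probe 7,8,11 → found at 11.

3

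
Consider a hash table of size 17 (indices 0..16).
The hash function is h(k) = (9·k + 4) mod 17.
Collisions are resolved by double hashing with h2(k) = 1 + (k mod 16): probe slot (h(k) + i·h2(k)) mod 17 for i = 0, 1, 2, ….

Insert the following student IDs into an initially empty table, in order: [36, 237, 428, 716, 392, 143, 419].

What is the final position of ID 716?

Insert 36: h=5, slot 5 empty => index 5.
Insert 237: h=12, slot 12 empty => index 12.
Insert 428: h=14, slot 14 empty => index 14.
Insert 716: h=5, h2=13, slot 5 occupied => index 1.
Insert 392: h=13, slot 13 empty => index 13.
Insert 143: h=16, slot 16 empty => index 16.
Insert 419: h=1, h2=4, slots 1,5 occupied => index 9.
Table: [., 716, ., ., ., 36, ., ., ., 419, ., ., 237, 392, 428, ., 143]

1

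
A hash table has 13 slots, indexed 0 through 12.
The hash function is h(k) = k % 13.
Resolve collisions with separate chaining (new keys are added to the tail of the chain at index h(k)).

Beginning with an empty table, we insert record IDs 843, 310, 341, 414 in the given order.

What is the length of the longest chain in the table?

3

843 -> bucket 11
310 -> bucket 11 (collision)
341 -> bucket 3
414 -> bucket 11 (collision)
Final buckets:
0: _
1: _
2: _
3: 341
4: _
5: _
6: _
7: _
8: _
9: _
10: _
11: 843 -> 310 -> 414
12: _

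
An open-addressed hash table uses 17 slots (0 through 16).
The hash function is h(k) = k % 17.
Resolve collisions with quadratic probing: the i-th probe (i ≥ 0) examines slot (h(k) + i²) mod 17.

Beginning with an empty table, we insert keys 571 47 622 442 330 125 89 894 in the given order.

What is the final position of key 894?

571: h=10 => slot 10
47: h=13 => slot 13
622: h=10, probe 10,11 => slot 11
442: h=0 => slot 0
330: h=7 => slot 7
125: h=6 => slot 6
89: h=4 => slot 4
894: h=10, probe 10,11,14 => slot 14
Table: [442, -, -, -, 89, -, 125, 330, -, -, 571, 622, -, 47, 894, -, -]

14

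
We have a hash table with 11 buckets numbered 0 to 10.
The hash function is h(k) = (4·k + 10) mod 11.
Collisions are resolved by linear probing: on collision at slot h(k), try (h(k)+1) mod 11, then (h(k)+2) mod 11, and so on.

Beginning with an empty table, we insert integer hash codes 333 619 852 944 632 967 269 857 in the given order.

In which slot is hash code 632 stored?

9

333 hashes to 0; slot 0 is free → place at 0.
619 hashes to 0; 0 taken → place at 1.
852 hashes to 8; slot 8 is free → place at 8.
944 hashes to 2; slot 2 is free → place at 2.
632 hashes to 8; 8 taken → place at 9.
967 hashes to 6; slot 6 is free → place at 6.
269 hashes to 8; 8,9 taken → place at 10.
857 hashes to 6; 6 taken → place at 7.
Table: [333, 619, 944, —, —, —, 967, 857, 852, 632, 269]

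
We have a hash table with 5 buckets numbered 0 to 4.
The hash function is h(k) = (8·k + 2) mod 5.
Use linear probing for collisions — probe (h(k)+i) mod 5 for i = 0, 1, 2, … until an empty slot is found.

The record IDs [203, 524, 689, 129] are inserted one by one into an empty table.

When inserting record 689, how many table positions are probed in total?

Insert 203: h=1, slot 1 empty → index 1.
Insert 524: h=4, slot 4 empty → index 4.
Insert 689: h=4, slot 4 occupied → index 0.
Insert 129: h=4, slots 4,0,1 occupied → index 2.
Table: [689, 203, 129, ∅, 524]

2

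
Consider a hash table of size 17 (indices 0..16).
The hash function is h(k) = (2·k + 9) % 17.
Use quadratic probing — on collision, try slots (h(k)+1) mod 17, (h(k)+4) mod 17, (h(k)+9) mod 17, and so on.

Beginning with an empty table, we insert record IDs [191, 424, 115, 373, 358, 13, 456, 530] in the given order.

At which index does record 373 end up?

191 hashes to 0; slot 0 is free -> place at 0.
424 hashes to 7; slot 7 is free -> place at 7.
115 hashes to 1; slot 1 is free -> place at 1.
373 hashes to 7; 7 taken -> place at 8.
358 hashes to 11; slot 11 is free -> place at 11.
13 hashes to 1; 1 taken -> place at 2.
456 hashes to 3; slot 3 is free -> place at 3.
530 hashes to 15; slot 15 is free -> place at 15.
Table: [191, 115, 13, 456, ., ., ., 424, 373, ., ., 358, ., ., ., 530, .]

8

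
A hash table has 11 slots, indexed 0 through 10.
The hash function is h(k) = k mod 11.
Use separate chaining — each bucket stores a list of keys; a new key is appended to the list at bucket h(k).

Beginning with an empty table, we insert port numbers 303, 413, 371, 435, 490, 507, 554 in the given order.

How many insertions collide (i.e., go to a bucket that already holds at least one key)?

Insert 303: h=6, bucket 6 empty -> new chain.
Insert 413: h=6, bucket 6 nonempty -> append to chain.
Insert 371: h=8, bucket 8 empty -> new chain.
Insert 435: h=6, bucket 6 nonempty -> append to chain.
Insert 490: h=6, bucket 6 nonempty -> append to chain.
Insert 507: h=1, bucket 1 empty -> new chain.
Insert 554: h=4, bucket 4 empty -> new chain.
Final buckets:
0: _
1: 507
2: _
3: _
4: 554
5: _
6: 303 -> 413 -> 435 -> 490
7: _
8: 371
9: _
10: _

3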